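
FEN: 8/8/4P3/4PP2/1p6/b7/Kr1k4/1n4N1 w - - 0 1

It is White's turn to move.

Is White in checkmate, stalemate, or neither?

neither

White to move; white king on a2.
In check: yes, from the black rook on b2.
King squares — a1: available; b1: attacked by Rb2; b2: attacked by Ba3; a3: attacked by Nb1; b3: attacked by Rb2.
Legal moves for White: Ka1.
White is in check but has 1 legal move → neither.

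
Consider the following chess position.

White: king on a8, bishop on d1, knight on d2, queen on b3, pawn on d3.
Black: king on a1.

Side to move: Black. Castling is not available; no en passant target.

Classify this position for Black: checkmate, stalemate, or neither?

Black to move; black king on a1.
In check: no.
King squares — b1: attacked by Nd2; a2: attacked by Qb3; b2: attacked by Qb3.
Legal moves for Black: none.
Not in check and no legal moves → stalemate.

stalemate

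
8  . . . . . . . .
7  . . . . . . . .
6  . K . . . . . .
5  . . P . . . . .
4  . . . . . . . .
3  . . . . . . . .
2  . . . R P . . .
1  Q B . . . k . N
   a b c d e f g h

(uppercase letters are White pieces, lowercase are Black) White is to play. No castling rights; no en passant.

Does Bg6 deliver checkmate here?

no

After Bg6: black king on f1; in check: yes, from the white queen on a1.
Black has 1 legal reply: Kg2.
In check but a legal move exists → not checkmate.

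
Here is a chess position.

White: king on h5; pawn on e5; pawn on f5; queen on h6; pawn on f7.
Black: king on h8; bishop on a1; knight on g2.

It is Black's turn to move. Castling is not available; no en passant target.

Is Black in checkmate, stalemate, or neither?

checkmate

Black to move; black king on h8.
In check: yes, from the white queen on h6.
King squares — g7: attacked by Qh6; h7: attacked by Qh6; g8: attacked by Pf7.
Legal moves for Black: none.
In check with no legal moves → checkmate.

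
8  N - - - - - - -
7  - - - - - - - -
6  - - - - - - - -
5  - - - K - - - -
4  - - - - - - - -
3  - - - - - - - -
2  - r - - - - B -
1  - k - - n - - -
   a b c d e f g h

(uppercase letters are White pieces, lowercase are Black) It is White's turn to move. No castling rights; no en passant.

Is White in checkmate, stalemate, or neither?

neither

White to move; white king on d5.
In check: no.
Legal moves for White: Nc7, Nb6, Ke6, Kd6, Kc6, Ke5, Kc5, Ke4, Kd4, Kc4, Be4+, Bh3, Bf3, Bh1, Bf1.
White has 15 legal moves and is not in check → neither.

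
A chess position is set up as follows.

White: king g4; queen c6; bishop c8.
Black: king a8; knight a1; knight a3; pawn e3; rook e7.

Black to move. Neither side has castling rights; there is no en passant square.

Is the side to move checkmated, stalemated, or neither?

neither

Black to move; black king on a8.
In check: yes, from the white queen on c6.
King squares — a7: available; b7: attacked by Qc6; b8: available.
Legal moves for Black: Kb8, Ka7, Rb7.
Black is in check but has 3 legal moves → neither.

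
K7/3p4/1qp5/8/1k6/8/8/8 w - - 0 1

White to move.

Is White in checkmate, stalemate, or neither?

White to move; white king on a8.
In check: no.
King squares — a7: attacked by Qb6; b7: attacked by Qb6; b8: attacked by Qb6.
Legal moves for White: none.
Not in check and no legal moves → stalemate.

stalemate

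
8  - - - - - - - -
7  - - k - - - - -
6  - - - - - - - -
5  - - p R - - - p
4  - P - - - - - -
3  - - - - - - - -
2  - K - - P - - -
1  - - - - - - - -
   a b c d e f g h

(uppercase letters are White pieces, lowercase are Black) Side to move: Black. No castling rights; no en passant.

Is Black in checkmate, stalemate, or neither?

neither

Black to move; black king on c7.
In check: no.
Legal moves for Black: Kc8, Kb8, Kb7, Kc6, Kb6, cxb4, h4, c4.
Black has 8 legal moves and is not in check → neither.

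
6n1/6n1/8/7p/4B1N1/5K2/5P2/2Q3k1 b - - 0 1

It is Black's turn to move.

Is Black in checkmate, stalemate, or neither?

checkmate

Black to move; black king on g1.
In check: yes, from the white queen on c1.
King squares — f1: attacked by Qc1; h1: attacked by Qc1; f2: attacked by Kf3; g2: attacked by Kf3; h2: attacked by Ng4.
Legal moves for Black: none.
In check with no legal moves → checkmate.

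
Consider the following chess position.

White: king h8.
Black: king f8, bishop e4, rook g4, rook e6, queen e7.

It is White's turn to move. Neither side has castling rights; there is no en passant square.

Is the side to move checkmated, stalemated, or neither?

stalemate

White to move; white king on h8.
In check: no.
King squares — g7: attacked by Rg4; h7: attacked by Be4; g8: attacked by Rg4.
Legal moves for White: none.
Not in check and no legal moves → stalemate.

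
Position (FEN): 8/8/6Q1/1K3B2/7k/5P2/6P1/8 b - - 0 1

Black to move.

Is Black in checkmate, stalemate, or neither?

stalemate

Black to move; black king on h4.
In check: no.
King squares — g3: attacked by Qg6; h3: attacked by Pg2; g4: attacked by Pf3; g5: attacked by Qg6; h5: attacked by Qg6.
Legal moves for Black: none.
Not in check and no legal moves → stalemate.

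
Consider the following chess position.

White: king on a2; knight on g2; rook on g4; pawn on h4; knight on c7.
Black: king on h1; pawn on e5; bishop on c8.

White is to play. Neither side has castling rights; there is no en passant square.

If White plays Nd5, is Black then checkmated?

no

After Nd5: black king on h1; in check: no.
Black is not in check, so this cannot be checkmate.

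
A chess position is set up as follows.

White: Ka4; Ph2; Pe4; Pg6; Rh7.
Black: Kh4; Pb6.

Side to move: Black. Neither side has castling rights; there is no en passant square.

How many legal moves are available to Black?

2

Black to move; king on h4.
In check: yes, from the white rook on h7.
Legal moves: Kg5, Kg4.
Count: 2.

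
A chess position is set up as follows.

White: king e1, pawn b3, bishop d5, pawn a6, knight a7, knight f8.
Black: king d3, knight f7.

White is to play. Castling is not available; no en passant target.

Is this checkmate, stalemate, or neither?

neither

White to move; white king on e1.
In check: no.
Legal moves for White include: Nh7, Nd7, Ng6, Ne6, Nc8, Nc6, Nb5, Ba8, Bxf7, Bb7, Be6, Bc6, Be4+, Bc4+, Bf3, Bg2, Bh1, Kf2, ... (list truncated; more exist).
White has legal moves and is not in check → neither.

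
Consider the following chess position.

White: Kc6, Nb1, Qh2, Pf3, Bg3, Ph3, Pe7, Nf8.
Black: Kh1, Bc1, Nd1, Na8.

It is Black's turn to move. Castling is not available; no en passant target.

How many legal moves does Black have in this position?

0

Black to move; king on h1.
In check: yes, from the white queen on h2.
Legal moves: none.
Count: 0.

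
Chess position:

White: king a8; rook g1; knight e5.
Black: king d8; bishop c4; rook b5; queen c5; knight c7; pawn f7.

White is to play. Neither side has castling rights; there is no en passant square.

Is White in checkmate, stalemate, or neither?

White to move; white king on a8.
In check: yes, from the black knight on c7.
King squares — a7: attacked by Qc5; b7: attacked by Rb5; b8: attacked by Rb5.
Legal moves for White: none.
In check with no legal moves → checkmate.

checkmate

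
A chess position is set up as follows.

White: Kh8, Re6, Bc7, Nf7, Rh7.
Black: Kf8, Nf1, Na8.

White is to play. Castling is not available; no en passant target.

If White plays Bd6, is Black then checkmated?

After Bd6: black king on f8; in check: yes, from the white bishop on d6.
King squares — e7: attacked by Bd6; f7: attacked by Rh7; g7: attacked by Rh7; e8: attacked by Re6; g8: attacked by Kh8.
Black has no legal moves → checkmate.

yes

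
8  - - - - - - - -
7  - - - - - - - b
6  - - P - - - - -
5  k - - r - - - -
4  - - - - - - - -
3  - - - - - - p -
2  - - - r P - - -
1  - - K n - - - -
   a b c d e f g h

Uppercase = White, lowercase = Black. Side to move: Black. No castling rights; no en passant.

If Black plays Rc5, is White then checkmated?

no

After Rc5: white king on c1; in check: yes, from the black rook on c5.
White has 1 legal reply: Kxd2.
In check but a legal move exists → not checkmate.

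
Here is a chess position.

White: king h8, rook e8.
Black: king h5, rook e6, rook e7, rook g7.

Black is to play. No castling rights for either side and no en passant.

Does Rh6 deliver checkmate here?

After Rh6: white king on h8; in check: yes, from the black rook on h6.
King squares — g7: attacked by Re7; h7: attacked by Rh6; g8: attacked by Rg7.
White has no legal moves → checkmate.

yes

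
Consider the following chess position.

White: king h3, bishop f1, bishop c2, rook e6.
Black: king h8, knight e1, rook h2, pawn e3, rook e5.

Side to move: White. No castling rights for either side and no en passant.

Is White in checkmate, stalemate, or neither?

White to move; white king on h3.
In check: yes, from the black rook on h2.
Legal moves for White: Kg4, Kg3, Kxh2.
White is in check but has 3 legal moves → neither.

neither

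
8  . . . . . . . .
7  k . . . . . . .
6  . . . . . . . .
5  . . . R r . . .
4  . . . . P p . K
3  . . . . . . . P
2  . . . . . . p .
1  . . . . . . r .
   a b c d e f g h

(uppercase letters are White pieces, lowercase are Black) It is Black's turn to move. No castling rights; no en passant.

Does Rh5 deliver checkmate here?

After Rh5: white king on h4; in check: yes, from the black rook on h5.
White has 3 legal replies: Kxh5, Kg4, Rxh5.
In check but a legal move exists → not checkmate.

no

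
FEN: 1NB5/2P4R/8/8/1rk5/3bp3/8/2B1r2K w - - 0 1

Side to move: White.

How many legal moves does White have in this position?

White to move; king on h1.
In check: yes, from the black rook on e1.
Legal moves: Kh2, Kg2.
Count: 2.

2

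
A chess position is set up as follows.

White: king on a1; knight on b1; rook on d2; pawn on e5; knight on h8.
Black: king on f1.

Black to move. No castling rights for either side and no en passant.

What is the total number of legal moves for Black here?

2

Black to move; king on f1.
In check: no.
Legal moves: Kg1, Ke1.
Count: 2.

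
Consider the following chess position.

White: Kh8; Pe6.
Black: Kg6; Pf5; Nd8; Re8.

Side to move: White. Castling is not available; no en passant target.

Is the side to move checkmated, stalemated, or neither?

White to move; white king on h8.
In check: yes, from the black rook on e8.
King squares — g7: attacked by Kg6; h7: attacked by Kg6; g8: attacked by Re8.
Legal moves for White: none.
In check with no legal moves → checkmate.

checkmate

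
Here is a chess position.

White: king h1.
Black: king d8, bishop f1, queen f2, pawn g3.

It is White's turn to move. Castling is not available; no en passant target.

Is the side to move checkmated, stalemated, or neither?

White to move; white king on h1.
In check: no.
King squares — g1: attacked by Qf2; g2: attacked by Bf1; h2: attacked by Qf2.
Legal moves for White: none.
Not in check and no legal moves → stalemate.

stalemate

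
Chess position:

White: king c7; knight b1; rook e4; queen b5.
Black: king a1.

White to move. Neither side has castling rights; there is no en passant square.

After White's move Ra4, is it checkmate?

After Ra4: black king on a1; in check: yes, from the white rook on a4.
King squares — b1: attacked by Qb5; a2: attacked by Ra4; b2: attacked by Qb5.
Black has no legal moves → checkmate.

yes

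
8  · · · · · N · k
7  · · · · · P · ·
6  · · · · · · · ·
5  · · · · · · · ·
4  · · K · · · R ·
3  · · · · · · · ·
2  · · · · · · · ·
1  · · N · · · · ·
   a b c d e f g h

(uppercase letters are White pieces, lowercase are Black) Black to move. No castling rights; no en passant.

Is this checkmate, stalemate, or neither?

Black to move; black king on h8.
In check: no.
King squares — g7: attacked by Rg4; h7: attacked by Nf8; g8: attacked by Rg4.
Legal moves for Black: none.
Not in check and no legal moves → stalemate.

stalemate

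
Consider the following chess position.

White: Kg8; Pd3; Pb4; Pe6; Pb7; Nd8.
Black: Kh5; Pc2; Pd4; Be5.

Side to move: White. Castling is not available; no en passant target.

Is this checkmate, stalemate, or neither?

White to move; white king on g8.
In check: no.
Legal moves for White: Kf8, Kh7, Kf7, Nf7, Nc6, b8=Q, b8=R, b8=B, b8=N, e7, b5.
White has 11 legal moves and is not in check → neither.

neither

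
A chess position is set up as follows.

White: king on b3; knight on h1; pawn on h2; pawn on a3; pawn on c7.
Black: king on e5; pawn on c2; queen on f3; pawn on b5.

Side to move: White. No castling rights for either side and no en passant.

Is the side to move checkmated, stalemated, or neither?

neither

White to move; white king on b3.
In check: yes, from the black queen on f3.
Legal moves for White: Kb4, Kxc2, Kb2, Ka2.
White is in check but has 4 legal moves → neither.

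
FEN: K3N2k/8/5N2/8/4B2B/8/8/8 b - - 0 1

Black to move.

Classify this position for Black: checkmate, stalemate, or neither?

Black to move; black king on h8.
In check: no.
King squares — g7: attacked by Ne8; h7: attacked by Be4; g8: attacked by Nf6.
Legal moves for Black: none.
Not in check and no legal moves → stalemate.

stalemate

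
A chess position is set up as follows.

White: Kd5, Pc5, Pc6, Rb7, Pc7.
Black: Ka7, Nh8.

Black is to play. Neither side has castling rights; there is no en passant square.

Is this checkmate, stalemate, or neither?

neither

Black to move; black king on a7.
In check: yes, from the white rook on b7.
King squares — a6: available; b6: attacked by Pc5; b7: attacked by Pc6; a8: available; b8: attacked by Rb7.
Legal moves for Black: Ka8, Ka6.
Black is in check but has 2 legal moves → neither.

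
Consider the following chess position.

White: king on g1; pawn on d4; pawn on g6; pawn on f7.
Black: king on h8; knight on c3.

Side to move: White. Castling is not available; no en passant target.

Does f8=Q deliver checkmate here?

After f8=Q: black king on h8; in check: yes, from the white queen on f8.
King squares — g7: attacked by Qf8; h7: attacked by Pg6; g8: attacked by Qf8.
Black has no legal moves → checkmate.

yes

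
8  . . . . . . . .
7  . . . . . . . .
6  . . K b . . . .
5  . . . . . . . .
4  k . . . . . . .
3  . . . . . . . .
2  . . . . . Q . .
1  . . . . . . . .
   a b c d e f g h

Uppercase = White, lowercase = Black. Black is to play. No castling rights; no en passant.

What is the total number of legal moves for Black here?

15

Black to move; king on a4.
In check: no.
Legal moves: Bf8, Bb8, Be7, Bc7, Be5, Bc5, Bf4, Bb4, Bg3, Ba3, Bh2, Ka5, Kb4, Kb3, Ka3.
Count: 15.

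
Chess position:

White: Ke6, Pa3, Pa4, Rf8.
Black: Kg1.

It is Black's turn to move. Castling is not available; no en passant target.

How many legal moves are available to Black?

Black to move; king on g1.
In check: no.
Legal moves: Kh2, Kg2, Kh1.
Count: 3.

3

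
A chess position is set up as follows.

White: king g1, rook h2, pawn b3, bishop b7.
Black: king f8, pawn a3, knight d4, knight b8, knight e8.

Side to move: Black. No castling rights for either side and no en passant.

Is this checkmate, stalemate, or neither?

Black to move; black king on f8.
In check: no.
Legal moves for Black include: Kg8, Kg7, Kf7, Ke7, Ng7, Nc7, Nf6, Nd6, Nd7, Nbc6, Na6, Ne6, Ndc6, Nf5, Nb5, Nf3+, Nxb3, Ne2+, ... (list truncated; more exist).
Black has legal moves and is not in check → neither.

neither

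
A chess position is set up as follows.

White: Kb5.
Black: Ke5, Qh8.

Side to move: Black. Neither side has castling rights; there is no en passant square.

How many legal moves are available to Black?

24

Black to move; king on e5.
In check: no.
Legal moves: Qg8, Qf8, Qe8+, Qd8, Qc8, Qb8+, Qa8, Qh7, Qg7, Qh6, Qf6, Qh5, Qh4, Qh3, Qh2, Qh1, Kf6, Ke6, Kd6, Kf5, Kd5, Kf4, Ke4, Kd4.
Count: 24.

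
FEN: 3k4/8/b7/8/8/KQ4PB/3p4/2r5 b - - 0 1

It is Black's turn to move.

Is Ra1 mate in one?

no

After Ra1: white king on a3; in check: yes, from the black rook on a1.
White has 3 legal replies: Kb4, Kb2, Qa2.
In check but a legal move exists → not checkmate.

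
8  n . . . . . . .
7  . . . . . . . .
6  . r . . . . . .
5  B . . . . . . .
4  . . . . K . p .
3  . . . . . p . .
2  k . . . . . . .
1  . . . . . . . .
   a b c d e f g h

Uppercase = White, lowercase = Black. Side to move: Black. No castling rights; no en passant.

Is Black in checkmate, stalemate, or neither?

Black to move; black king on a2.
In check: no.
Legal moves for Black include: Nc7, Rb8, Rb7, Rh6, Rg6, Rf6, Re6+, Rd6, Rc6, Ra6, Rb5, Rb4+, Rb3, Rb2, Rb1, Kb3, Ka3, Kb2, ... (list truncated; more exist).
Black has legal moves and is not in check → neither.

neither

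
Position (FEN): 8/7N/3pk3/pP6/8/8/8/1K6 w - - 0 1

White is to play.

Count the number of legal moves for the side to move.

9

White to move; king on b1.
In check: no.
Legal moves: Nf8+, Nf6, Ng5+, Kc2, Kb2, Ka2, Kc1, Ka1, b6.
Count: 9.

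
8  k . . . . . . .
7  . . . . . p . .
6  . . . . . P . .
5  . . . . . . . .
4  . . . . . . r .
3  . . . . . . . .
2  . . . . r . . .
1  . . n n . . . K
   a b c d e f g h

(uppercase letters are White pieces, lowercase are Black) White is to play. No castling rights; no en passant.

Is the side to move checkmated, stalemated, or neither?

White to move; white king on h1.
In check: no.
King squares — g1: attacked by Rg4; g2: attacked by Re2; h2: attacked by Re2.
Legal moves for White: none.
Not in check and no legal moves → stalemate.

stalemate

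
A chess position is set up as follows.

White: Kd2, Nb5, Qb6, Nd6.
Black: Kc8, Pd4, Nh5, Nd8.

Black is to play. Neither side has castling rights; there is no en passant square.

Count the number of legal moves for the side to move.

1

Black to move; king on c8.
In check: yes, from the white knight on d6.
Legal moves: Kd7.
Count: 1.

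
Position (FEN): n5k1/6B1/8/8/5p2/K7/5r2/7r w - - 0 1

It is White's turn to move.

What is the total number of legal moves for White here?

12

White to move; king on a3.
In check: no.
Legal moves: Bh8, Bf8, Bh6, Bf6, Be5, Bd4, Bc3, Bb2, Ba1, Kb4, Ka4, Kb3.
Count: 12.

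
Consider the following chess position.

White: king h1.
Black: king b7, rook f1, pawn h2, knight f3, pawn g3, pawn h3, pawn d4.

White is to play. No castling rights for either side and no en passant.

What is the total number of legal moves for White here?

White to move; king on h1.
In check: yes, from the black rook on f1.
Legal moves: none.
Count: 0.

0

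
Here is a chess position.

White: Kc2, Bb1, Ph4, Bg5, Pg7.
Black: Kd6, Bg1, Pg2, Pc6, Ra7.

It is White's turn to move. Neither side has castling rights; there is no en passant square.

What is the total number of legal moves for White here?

White to move; king on c2.
In check: no.
Legal moves: Bd8, Be7+, Bh6, Bf6, Bf4+, Be3, Bd2, Bc1, Kd3, Kc3, Kb3, Kd2, Kb2, Kd1, Kc1, Ba2, g8=Q, g8=R, g8=B, g8=N, h5.
Count: 21.

21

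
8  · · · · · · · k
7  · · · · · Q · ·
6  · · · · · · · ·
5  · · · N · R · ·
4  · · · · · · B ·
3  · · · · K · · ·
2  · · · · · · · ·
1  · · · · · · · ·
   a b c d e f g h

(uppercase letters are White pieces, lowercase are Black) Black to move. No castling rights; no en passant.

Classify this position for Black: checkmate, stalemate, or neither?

Black to move; black king on h8.
In check: no.
King squares — g7: attacked by Qf7; h7: attacked by Qf7; g8: attacked by Qf7.
Legal moves for Black: none.
Not in check and no legal moves → stalemate.

stalemate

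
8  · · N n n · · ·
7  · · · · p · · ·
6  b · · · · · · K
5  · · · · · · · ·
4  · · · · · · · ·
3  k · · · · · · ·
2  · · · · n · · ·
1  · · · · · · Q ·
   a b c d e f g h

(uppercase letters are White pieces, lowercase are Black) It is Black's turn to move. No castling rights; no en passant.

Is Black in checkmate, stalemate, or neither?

Black to move; black king on a3.
In check: no.
Legal moves for Black include: Ng7, Nc7, Nf6, Nd6, Nf7+, Nb7, Ne6, Nc6, Bxc8, Bb7, Bb5, Bc4, Bd3, Kb4, Ka4, Kb3, Kb2, Ka2, ... (list truncated; more exist).
Black has legal moves and is not in check → neither.

neither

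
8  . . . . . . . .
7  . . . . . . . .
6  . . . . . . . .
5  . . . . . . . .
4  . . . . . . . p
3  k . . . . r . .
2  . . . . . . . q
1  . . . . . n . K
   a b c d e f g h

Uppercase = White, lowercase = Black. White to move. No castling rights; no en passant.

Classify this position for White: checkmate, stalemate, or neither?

White to move; white king on h1.
In check: yes, from the black queen on h2.
King squares — g1: attacked by Qh2; g2: attacked by Qh2; h2: attacked by Nf1.
Legal moves for White: none.
In check with no legal moves → checkmate.

checkmate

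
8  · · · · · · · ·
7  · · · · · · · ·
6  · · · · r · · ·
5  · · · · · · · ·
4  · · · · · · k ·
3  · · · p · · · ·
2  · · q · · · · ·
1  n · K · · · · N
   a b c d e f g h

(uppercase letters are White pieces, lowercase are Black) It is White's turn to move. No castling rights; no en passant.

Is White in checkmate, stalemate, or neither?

White to move; white king on c1.
In check: yes, from the black queen on c2.
King squares — b1: attacked by Qc2; d1: attacked by Qc2; b2: attacked by Qc2; c2: attacked by Na1; d2: attacked by Qc2.
Legal moves for White: none.
In check with no legal moves → checkmate.

checkmate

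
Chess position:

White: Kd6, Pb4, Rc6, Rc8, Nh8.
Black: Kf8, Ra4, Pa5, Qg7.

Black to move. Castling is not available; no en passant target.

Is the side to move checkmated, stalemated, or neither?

Black to move; black king on f8.
In check: yes, from the white rook on c8.
King squares — e7: attacked by Kd6; f7: attacked by Nh8; g7: own queen; e8: attacked by Rc8; g8: attacked by Rc8.
Legal moves for Black: none.
In check with no legal moves → checkmate.

checkmate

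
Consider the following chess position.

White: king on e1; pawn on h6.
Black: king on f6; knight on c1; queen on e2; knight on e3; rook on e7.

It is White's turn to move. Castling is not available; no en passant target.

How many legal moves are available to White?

0

White to move; king on e1.
In check: yes, from the black queen on e2.
Legal moves: none.
Count: 0.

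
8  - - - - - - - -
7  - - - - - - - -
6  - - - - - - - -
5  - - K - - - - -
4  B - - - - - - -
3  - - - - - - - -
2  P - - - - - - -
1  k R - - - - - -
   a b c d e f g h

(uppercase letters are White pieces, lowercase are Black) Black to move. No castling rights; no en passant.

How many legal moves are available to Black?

2

Black to move; king on a1.
In check: yes, from the white rook on b1.
Legal moves: Kxa2, Kxb1.
Count: 2.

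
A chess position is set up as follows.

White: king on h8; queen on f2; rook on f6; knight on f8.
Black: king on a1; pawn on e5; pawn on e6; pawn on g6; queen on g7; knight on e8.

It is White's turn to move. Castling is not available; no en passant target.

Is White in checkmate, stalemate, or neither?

White to move; white king on h8.
In check: yes, from the black queen on g7.
King squares — g7: attacked by Ne8; h7: attacked by Qg7; g8: attacked by Qg7.
Legal moves for White: none.
In check with no legal moves → checkmate.

checkmate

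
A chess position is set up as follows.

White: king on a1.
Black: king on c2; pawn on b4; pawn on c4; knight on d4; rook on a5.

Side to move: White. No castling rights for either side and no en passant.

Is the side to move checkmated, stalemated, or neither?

checkmate

White to move; white king on a1.
In check: yes, from the black rook on a5.
King squares — b1: attacked by Kc2; a2: attacked by Ra5; b2: attacked by Kc2.
Legal moves for White: none.
In check with no legal moves → checkmate.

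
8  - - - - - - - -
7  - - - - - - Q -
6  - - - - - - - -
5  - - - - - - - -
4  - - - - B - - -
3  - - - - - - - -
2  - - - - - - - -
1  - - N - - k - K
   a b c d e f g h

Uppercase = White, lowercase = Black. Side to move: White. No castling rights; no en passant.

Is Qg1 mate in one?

After Qg1: black king on f1; in check: yes, from the white queen on g1.
King squares — e1: attacked by Qg1; g1: attacked by Kh1; e2: attacked by Nc1; f2: attacked by Qg1; g2: attacked by Qg1.
Black has no legal moves → checkmate.

yes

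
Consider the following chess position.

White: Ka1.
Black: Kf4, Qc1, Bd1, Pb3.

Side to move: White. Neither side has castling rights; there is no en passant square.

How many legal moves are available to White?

White to move; king on a1.
In check: yes, from the black queen on c1.
Legal moves: none.
Count: 0.

0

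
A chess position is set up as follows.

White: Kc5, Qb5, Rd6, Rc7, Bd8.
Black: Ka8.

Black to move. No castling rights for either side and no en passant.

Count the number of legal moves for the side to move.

Black to move; king on a8.
In check: no.
Legal moves: none.
Count: 0.

0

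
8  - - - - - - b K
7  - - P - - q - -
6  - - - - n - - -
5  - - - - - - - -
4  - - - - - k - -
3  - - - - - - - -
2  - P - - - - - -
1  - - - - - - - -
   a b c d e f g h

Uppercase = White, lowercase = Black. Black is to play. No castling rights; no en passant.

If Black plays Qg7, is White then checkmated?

yes

After Qg7: white king on h8; in check: yes, from the black queen on g7.
King squares — g7: attacked by Ne6; h7: attacked by Qg7; g8: attacked by Qg7.
White has no legal moves → checkmate.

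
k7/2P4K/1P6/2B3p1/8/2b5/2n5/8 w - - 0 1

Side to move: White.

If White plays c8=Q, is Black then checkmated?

yes

After c8=Q: black king on a8; in check: yes, from the white queen on c8.
King squares — a7: attacked by Pb6; b7: attacked by Qc8; b8: attacked by Qc8.
Black has no legal moves → checkmate.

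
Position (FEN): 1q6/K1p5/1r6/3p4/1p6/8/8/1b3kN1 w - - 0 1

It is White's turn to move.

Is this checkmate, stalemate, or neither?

checkmate

White to move; white king on a7.
In check: yes, from the black queen on b8.
King squares — a6: attacked by Rb6; b6: attacked by Pc7; b7: attacked by Rb6; a8: attacked by Qb8; b8: attacked by Rb6.
Legal moves for White: none.
In check with no legal moves → checkmate.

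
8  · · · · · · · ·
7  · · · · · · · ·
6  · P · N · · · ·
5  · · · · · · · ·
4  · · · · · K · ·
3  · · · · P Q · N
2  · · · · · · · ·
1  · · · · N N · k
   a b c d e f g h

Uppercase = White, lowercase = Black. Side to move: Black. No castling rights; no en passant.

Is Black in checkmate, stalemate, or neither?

Black to move; black king on h1.
In check: yes, from the white queen on f3.
King squares — g1: attacked by Nh3; g2: attacked by Ne1; h2: attacked by Nf1.
Legal moves for Black: none.
In check with no legal moves → checkmate.

checkmate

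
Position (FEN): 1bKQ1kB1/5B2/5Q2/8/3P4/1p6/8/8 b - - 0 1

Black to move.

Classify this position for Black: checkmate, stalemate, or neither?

Black to move; black king on f8.
In check: yes, from the white queen on d8.
King squares — e7: attacked by Qf6; f7: attacked by Qf6; g7: attacked by Qf6; e8: attacked by Bf7; g8: attacked by Bf7.
Legal moves for Black: none.
In check with no legal moves → checkmate.

checkmate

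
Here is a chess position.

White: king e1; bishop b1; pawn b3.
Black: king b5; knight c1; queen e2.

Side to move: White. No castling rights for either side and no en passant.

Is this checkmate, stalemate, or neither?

White to move; white king on e1.
In check: yes, from the black queen on e2.
King squares — d1: attacked by Qe2; f1: attacked by Qe2; d2: attacked by Qe2; e2: attacked by Nc1; f2: attacked by Qe2.
Legal moves for White: none.
In check with no legal moves → checkmate.

checkmate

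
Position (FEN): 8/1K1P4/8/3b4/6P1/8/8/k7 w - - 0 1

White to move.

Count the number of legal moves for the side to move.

White to move; king on b7.
In check: yes, from the black bishop on d5.
Legal moves: Kc8, Kb8, Kc7, Ka7, Kb6, Ka6.
Count: 6.

6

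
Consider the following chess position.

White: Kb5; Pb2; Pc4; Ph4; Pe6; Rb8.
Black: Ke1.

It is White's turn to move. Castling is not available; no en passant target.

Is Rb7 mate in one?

no

After Rb7: black king on e1; in check: no.
Black is not in check, so this cannot be checkmate.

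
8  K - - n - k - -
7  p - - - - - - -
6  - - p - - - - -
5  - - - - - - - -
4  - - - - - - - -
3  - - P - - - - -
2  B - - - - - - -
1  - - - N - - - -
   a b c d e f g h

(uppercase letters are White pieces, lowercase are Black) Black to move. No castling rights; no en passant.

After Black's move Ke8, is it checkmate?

no

After Ke8: white king on a8; in check: no.
White is not in check, so this cannot be checkmate.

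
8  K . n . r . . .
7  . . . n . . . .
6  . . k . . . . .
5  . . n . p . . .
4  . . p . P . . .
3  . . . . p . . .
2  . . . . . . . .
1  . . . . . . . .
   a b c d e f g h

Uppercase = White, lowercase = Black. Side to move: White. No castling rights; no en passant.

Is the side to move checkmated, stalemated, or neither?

stalemate

White to move; white king on a8.
In check: no.
King squares — a7: attacked by Nc8; b7: attacked by Nc5; b8: attacked by Nd7.
Legal moves for White: none.
Not in check and no legal moves → stalemate.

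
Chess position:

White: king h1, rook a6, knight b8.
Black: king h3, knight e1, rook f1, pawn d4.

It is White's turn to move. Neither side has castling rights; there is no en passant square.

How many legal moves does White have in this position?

White to move; king on h1.
In check: yes, from the black rook on f1.
Legal moves: none.
Count: 0.

0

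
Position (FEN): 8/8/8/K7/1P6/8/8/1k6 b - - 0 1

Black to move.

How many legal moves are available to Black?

5

Black to move; king on b1.
In check: no.
Legal moves: Kc2, Kb2, Ka2, Kc1, Ka1.
Count: 5.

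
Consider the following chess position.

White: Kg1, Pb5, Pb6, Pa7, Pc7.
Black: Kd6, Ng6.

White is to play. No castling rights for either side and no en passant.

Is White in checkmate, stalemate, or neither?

White to move; white king on g1.
In check: no.
Legal moves for White: Kh2, Kg2, Kf2, Kh1, Kf1, c8=Q, c8=R, c8=B, c8=N+, a8=Q, a8=R, a8=B, a8=N, b7.
White has 14 legal moves and is not in check → neither.

neither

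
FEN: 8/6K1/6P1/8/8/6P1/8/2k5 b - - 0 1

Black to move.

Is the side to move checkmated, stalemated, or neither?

neither

Black to move; black king on c1.
In check: no.
Legal moves for Black: Kd2, Kc2, Kb2, Kd1, Kb1.
Black has 5 legal moves and is not in check → neither.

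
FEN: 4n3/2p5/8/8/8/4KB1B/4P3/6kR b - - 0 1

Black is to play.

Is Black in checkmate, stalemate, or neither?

checkmate

Black to move; black king on g1.
In check: yes, from the white rook on h1.
King squares — f1: attacked by Rh1; h1: attacked by Bf3; f2: attacked by Ke3; g2: attacked by Bf3; h2: attacked by Rh1.
Legal moves for Black: none.
In check with no legal moves → checkmate.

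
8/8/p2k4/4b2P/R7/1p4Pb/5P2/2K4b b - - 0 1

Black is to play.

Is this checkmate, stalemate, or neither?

Black to move; black king on d6.
In check: no.
Legal moves for Black include: Ke7, Kd7, Kc7, Ke6, Kc6, Kd5, Kc5, Bh8, Bg7, Bf6, Bf4+, Bd4, Bxg3, Bc3, Bb2+, Ba1, Bc8, Bd7, ... (list truncated; more exist).
Black has legal moves and is not in check → neither.

neither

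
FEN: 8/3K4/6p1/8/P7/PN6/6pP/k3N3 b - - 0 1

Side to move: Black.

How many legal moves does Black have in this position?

Black to move; king on a1.
In check: yes, from the white knight on b3.
Legal moves: Kb2, Ka2, Kb1.
Count: 3.

3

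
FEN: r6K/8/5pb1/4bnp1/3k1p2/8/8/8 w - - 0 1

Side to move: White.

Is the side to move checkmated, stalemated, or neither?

checkmate

White to move; white king on h8.
In check: yes, from the black rook on a8.
King squares — g7: attacked by Nf5; h7: attacked by Bg6; g8: attacked by Ra8.
Legal moves for White: none.
In check with no legal moves → checkmate.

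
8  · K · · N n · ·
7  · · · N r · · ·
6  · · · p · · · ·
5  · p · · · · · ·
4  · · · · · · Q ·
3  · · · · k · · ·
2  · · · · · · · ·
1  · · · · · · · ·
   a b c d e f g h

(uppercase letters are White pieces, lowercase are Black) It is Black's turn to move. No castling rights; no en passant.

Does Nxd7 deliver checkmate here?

After Nxd7: white king on b8; in check: yes, from the black knight on d7.
White has 6 legal replies: Kc8, Ka8, Kc7, Kb7, Ka7, Qxd7.
In check but a legal move exists → not checkmate.

no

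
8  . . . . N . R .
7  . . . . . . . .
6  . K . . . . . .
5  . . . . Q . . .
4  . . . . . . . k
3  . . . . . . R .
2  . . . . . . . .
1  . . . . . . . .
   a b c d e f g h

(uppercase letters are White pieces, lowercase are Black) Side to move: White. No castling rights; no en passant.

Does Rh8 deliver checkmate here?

After Rh8: black king on h4; in check: yes, from the white rook on h8.
King squares — g3: attacked by Qe5; h3: attacked by Rg3; g4: attacked by Rg3; g5: attacked by Rg3; h5: attacked by Qe5.
Black has no legal moves → checkmate.

yes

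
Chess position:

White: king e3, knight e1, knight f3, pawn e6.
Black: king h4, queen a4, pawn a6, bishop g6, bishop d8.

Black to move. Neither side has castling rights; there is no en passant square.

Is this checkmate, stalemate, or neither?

neither

Black to move; black king on h4.
In check: yes, from the white knight on f3.
King squares — g3: available; h3: available; g4: available; g5: attacked by Nf3; h5: available.
Legal moves for Black: Kh5, Kg4, Kh3, Kg3.
Black is in check but has 4 legal moves → neither.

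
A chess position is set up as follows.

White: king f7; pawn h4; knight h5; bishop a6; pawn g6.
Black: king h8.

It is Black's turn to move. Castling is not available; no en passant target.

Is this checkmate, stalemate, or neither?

Black to move; black king on h8.
In check: no.
King squares — g7: attacked by Nh5; h7: attacked by Pg6; g8: attacked by Kf7.
Legal moves for Black: none.
Not in check and no legal moves → stalemate.

stalemate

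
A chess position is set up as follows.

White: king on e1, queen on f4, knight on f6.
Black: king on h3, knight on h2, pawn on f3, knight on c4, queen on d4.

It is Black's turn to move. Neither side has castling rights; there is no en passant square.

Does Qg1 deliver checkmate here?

After Qg1: white king on e1; in check: yes, from the black queen on g1.
King squares — d1: attacked by Qg1; f1: attacked by Qg1; d2: attacked by Nc4; e2: attacked by Pf3; f2: attacked by Qg1.
White has no legal moves → checkmate.

yes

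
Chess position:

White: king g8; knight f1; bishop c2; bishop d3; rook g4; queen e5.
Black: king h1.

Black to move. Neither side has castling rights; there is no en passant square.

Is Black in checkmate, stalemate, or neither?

Black to move; black king on h1.
In check: no.
King squares — g1: attacked by Rg4; g2: attacked by Rg4; h2: attacked by Nf1.
Legal moves for Black: none.
Not in check and no legal moves → stalemate.

stalemate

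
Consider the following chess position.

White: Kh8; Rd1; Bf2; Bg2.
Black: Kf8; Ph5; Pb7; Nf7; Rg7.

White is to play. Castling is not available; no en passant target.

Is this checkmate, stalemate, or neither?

White to move; white king on h8.
In check: yes, from the black knight on f7.
King squares — g7: attacked by Kf8; h7: attacked by Rg7; g8: attacked by Rg7.
Legal moves for White: none.
In check with no legal moves → checkmate.

checkmate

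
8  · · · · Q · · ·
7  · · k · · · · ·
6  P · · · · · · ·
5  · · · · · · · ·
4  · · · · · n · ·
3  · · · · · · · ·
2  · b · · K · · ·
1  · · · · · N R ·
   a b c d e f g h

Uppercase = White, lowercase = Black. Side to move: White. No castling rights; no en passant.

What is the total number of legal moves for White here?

6

White to move; king on e2.
In check: yes, from the black knight on f4.
Legal moves: Kf3, Ke3, Kf2, Kd2, Ke1, Kd1.
Count: 6.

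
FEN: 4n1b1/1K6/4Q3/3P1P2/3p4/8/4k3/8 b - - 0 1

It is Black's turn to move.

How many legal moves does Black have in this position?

7

Black to move; king on e2.
In check: yes, from the white queen on e6.
Legal moves: Kf3, Kd3, Kf2, Kd2, Kf1, Kd1, Bxe6.
Count: 7.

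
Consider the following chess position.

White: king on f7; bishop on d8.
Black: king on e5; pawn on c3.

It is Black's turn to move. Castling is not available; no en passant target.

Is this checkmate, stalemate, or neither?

Black to move; black king on e5.
In check: no.
Legal moves for Black: Kd6, Kf5, Kd5, Kf4, Ke4, Kd4, c2.
Black has 7 legal moves and is not in check → neither.

neither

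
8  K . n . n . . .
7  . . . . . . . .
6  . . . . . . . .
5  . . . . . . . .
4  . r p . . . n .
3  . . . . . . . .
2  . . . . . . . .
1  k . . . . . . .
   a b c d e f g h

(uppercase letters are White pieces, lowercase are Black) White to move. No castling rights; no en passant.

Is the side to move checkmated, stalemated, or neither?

White to move; white king on a8.
In check: no.
King squares — a7: attacked by Nc8; b7: attacked by Rb4; b8: attacked by Rb4.
Legal moves for White: none.
Not in check and no legal moves → stalemate.

stalemate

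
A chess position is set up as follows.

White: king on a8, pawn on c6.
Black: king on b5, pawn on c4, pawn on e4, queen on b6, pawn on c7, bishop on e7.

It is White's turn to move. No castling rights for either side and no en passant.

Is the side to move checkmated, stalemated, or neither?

White to move; white king on a8.
In check: no.
King squares — a7: attacked by Qb6; b7: attacked by Qb6; b8: attacked by Qb6.
Legal moves for White: none.
Not in check and no legal moves → stalemate.

stalemate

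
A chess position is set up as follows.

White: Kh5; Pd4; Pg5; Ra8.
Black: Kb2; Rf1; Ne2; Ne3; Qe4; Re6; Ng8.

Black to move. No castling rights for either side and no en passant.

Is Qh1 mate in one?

yes

After Qh1: white king on h5; in check: yes, from the black queen on h1.
King squares — g4: attacked by Ne3; h4: attacked by Qh1; g5: own pawn; g6: attacked by Re6; h6: attacked by Qh1.
White has no legal moves → checkmate.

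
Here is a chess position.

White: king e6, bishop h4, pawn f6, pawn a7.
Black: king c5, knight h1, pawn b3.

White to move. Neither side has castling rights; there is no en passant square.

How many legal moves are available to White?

White to move; king on e6.
In check: no.
Legal moves: Kf7, Ke7, Kd7, Kf5, Ke5, Bg5, Bg3, Bf2+, Be1, a8=Q, a8=R, a8=B, a8=N, f7.
Count: 14.

14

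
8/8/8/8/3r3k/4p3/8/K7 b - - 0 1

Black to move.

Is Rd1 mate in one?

After Rd1: white king on a1; in check: yes, from the black rook on d1.
White has 2 legal replies: Kb2, Ka2.
In check but a legal move exists → not checkmate.

no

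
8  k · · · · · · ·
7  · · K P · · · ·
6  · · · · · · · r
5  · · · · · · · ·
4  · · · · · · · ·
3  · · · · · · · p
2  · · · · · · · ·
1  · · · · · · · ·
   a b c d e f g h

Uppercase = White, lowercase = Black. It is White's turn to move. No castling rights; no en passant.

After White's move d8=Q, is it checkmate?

After d8=Q: black king on a8; in check: yes, from the white queen on d8.
Black has 1 legal reply: Ka7.
In check but a legal move exists → not checkmate.

no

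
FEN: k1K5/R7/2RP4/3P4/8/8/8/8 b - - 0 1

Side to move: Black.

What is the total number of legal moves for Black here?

Black to move; king on a8.
In check: yes, from the white rook on a7.
Legal moves: Kxa7.
Count: 1.

1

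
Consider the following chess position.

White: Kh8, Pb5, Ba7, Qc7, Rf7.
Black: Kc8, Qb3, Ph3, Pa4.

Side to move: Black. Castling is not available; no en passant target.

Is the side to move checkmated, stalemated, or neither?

checkmate

Black to move; black king on c8.
In check: yes, from the white queen on c7.
King squares — b7: attacked by Qc7; c7: attacked by Rf7; d7: attacked by Qc7; b8: attacked by Ba7; d8: attacked by Qc7.
Legal moves for Black: none.
In check with no legal moves → checkmate.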